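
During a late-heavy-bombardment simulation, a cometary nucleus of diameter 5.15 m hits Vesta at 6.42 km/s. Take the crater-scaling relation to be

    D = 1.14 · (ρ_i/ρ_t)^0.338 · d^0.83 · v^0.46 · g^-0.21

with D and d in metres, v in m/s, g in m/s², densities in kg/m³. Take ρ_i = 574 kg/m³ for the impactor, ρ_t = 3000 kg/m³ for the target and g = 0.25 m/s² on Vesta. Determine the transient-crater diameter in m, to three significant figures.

D ≈ 192 m

In SI units: v = 6420 m/s.
(ρ_i/ρ_t)^0.338 = (574/3000)^0.338 = 0.5718
d^0.83 = 5.15^0.83 = 3.898
v^0.46 = 6420^0.46 = 56.42
g^-0.21 = 0.25^-0.21 = 1.338
D = 1.14 × 0.5718 × 3.898 × 56.42 × 1.338 = 191.8 m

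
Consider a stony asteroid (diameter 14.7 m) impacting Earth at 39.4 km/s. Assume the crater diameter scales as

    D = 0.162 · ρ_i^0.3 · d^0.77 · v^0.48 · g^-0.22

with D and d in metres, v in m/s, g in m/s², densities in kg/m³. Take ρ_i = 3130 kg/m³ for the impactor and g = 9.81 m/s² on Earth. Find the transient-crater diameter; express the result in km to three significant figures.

In SI units: v = 39400 m/s.
ρ_i^0.3 = 3130^0.3 = 11.19
d^0.77 = 14.7^0.77 = 7.922
v^0.48 = 39400^0.48 = 160.6
g^-0.22 = 9.81^-0.22 = 0.6051
D = 0.162 × 11.19 × 7.922 × 160.6 × 0.6051 = 1396 m
   = 1.396 km

D ≈ 1.40 km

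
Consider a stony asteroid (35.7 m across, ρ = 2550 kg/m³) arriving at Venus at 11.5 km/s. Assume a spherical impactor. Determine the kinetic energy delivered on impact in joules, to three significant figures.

E ≈ 4.02 × 10^15 J

v = 11500 m/s.
Mass m = (π/6) ρ d³ = (π/6) × 2550 × (35.7)³ = 6.075 × 10^7 kg
E = ½ m v² = 0.5 × 6.075 × 10^7 × (11500)² = 4.017 × 10^15 J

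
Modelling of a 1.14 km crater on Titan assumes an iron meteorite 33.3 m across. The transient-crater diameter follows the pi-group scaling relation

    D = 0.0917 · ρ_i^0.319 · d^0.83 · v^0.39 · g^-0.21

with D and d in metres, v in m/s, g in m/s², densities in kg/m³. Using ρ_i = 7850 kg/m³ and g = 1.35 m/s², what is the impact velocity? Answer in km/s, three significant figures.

v ≈ 13.9 km/s

Rearranging for v: v = [D / (0.0917 · 7850^0.319 · 33.3^0.83 · 1.35^-0.21)]^(1/0.39).
D = 1140 m.
7850^0.319 = 17.48
33.3^0.83 = 18.35
1.35^-0.21 = 0.9389
Denominator = 0.0917 × 17.48 × 18.35 × 0.9389 = 27.62
D / 27.62 = 1140 / 27.62 = 41.27
v = 41.27^(1/0.39) = 41.27^2.5641 = 13888 m/s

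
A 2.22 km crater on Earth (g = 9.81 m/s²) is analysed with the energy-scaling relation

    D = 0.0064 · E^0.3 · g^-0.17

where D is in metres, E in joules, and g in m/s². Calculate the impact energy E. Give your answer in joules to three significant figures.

E ≈ 1.07 × 10^19 J

Rearranging: E = [D / (0.0064 · g^-0.17)]^(1/0.3).
D = 2220 m.
g^-0.17 = 9.81^-0.17 = 0.6783
D / (0.0064 × 0.6783) = 2220 / (4.341 × 10^-3) = 5.114 × 10^5
E = (5.114 × 10^5)^3.3333 = 1.069 × 10^19 J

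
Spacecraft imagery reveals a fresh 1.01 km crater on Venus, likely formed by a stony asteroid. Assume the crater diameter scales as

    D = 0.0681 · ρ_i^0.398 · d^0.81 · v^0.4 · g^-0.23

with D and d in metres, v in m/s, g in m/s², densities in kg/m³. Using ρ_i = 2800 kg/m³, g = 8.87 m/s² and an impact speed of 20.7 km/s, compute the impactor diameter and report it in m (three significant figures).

d ≈ 39.2 m

Rearranging for d: d = [D / (0.0681 · 2800^0.398 · 20700^0.4 · 8.87^-0.23)]^(1/0.81).
D = 1010 m.
2800^0.398 = 23.55
20700^0.4 = 53.26
8.87^-0.23 = 0.6053
Denominator = 0.0681 × 23.55 × 53.26 × 0.6053 = 51.70
D / 51.70 = 1010 / 51.70 = 19.54
d = 19.54^(1/0.81) = 19.54^1.2346 = 39.24 m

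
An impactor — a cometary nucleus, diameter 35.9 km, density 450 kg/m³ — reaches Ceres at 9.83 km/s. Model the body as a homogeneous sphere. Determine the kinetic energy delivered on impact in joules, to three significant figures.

E ≈ 5.27 × 10^23 J

d = 35900 m; v = 9830 m/s.
Mass m = (π/6) ρ d³ = (π/6) × 450 × (35900)³ = 1.090 × 10^16 kg
E = ½ m v² = 0.5 × 1.090 × 10^16 × (9830)² = 5.266 × 10^23 J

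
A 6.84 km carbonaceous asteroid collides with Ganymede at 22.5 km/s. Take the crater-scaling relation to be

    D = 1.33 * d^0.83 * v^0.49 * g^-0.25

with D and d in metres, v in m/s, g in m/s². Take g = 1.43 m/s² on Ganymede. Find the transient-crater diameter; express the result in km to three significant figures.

In SI units: d = 6840 m, v = 22500 m/s.
d^0.83 = 6840^0.83 = 1524
v^0.49 = 22500^0.49 = 135.7
g^-0.25 = 1.43^-0.25 = 0.9145
D = 1.33 × 1524 × 135.7 × 0.9145 = 2.515 × 10^5 m
   = 251.5 km

D ≈ 252 km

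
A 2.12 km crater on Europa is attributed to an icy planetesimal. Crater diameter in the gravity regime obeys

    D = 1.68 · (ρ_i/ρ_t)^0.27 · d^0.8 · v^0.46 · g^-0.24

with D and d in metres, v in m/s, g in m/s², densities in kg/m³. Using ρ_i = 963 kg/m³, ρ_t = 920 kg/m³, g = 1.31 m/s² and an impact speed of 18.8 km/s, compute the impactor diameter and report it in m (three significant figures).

d ≈ 28.0 m

Rearranging for d: d = [D / (1.68 · (963/920)^0.27 · 18800^0.46 · 1.31^-0.24)]^(1/0.8).
D = 2120 m.
(963/920)^0.27 = 1.012
18800^0.46 = 92.49
1.31^-0.24 = 0.9372
Denominator = 1.68 × 1.012 × 92.49 × 0.9372 = 147.4
D / 147.4 = 2120 / 147.4 = 14.38
d = 14.38^(1/0.8) = 14.38^1.25 = 28.00 m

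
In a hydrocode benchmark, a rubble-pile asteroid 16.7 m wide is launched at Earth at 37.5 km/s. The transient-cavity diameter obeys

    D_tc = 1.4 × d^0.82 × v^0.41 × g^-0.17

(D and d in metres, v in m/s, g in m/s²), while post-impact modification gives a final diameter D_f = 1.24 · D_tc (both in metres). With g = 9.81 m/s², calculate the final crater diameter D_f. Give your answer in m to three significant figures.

D_f ≈ 889 m

v = 37500 m/s.
d^0.82 = 16.7^0.82 = 10.06
v^0.41 = 37500^0.41 = 75.05
g^-0.17 = 9.81^-0.17 = 0.6783
D_tc = 1.4 × 10.06 × 75.05 × 0.6783 = 717.0 m
D_f = 1.24 × 717.0 = 889.1 m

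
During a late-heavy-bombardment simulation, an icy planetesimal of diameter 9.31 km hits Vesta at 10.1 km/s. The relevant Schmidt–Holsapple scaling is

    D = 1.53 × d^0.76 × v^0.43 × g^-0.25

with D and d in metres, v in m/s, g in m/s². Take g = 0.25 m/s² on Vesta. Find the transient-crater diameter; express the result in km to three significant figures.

In SI units: d = 9310 m, v = 10100 m/s.
d^0.76 = 9310^0.76 = 1038
v^0.43 = 10100^0.43 = 52.71
g^-0.25 = 0.25^-0.25 = 1.414
D = 1.53 × 1038 × 52.71 × 1.414 = 1.184 × 10^5 m
   = 118.4 km

D ≈ 118 km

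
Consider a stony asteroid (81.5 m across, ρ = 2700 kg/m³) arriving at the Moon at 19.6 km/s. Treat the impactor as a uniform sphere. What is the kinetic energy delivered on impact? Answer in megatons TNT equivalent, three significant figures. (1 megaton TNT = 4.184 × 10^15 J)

E ≈ 35.1 Mt TNT

v = 19600 m/s.
Mass m = (π/6) ρ d³ = (π/6) × 2700 × (81.5)³ = 7.653 × 10^8 kg
E = ½ m v² = 0.5 × 7.653 × 10^8 × (19600)² = 1.470 × 10^17 J
   = 1.470 × 10^17 / 4.184×10^15 = 35.13 Mt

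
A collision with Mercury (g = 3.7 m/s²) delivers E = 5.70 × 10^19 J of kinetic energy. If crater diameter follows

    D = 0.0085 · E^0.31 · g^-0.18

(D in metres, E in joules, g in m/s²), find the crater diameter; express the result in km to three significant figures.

D ≈ 8.94 km

E^0.31 = (5.70 × 10^19)^0.31 = 1.331 × 10^6
g^-0.18 = 3.7^-0.18 = 0.7902
D = 0.0085 × 1.331 × 10^6 × 0.7902 = 8940 m
   = 8.940 km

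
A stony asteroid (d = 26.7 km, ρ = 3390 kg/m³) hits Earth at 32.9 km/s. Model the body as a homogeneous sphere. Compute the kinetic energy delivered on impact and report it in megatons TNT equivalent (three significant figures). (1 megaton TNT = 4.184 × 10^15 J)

d = 26700 m; v = 32900 m/s.
Mass m = (π/6) ρ d³ = (π/6) × 3390 × (26700)³ = 3.379 × 10^16 kg
E = ½ m v² = 0.5 × 3.379 × 10^16 × (32900)² = 1.829 × 10^25 J
   = 1.829 × 10^25 / 4.184×10^15 = 4.371 × 10^9 Mt

E ≈ 4.37 × 10^9 Mt TNT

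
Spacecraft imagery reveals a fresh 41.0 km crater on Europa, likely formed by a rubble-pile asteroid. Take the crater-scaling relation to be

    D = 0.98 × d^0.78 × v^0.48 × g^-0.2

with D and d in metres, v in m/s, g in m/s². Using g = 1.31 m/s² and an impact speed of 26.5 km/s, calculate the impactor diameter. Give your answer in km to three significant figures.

Rearranging for d: d = [D / (0.98 · 26500^0.48 · 1.31^-0.2)]^(1/0.78).
D = 41000 m.
26500^0.48 = 132.8
1.31^-0.2 = 0.9474
Denominator = 0.98 × 132.8 × 0.9474 = 123.3
D / 123.3 = 41000 / 123.3 = 332.5
d = 332.5^(1/0.78) = 332.5^1.2821 = 1711 m

d ≈ 1.71 km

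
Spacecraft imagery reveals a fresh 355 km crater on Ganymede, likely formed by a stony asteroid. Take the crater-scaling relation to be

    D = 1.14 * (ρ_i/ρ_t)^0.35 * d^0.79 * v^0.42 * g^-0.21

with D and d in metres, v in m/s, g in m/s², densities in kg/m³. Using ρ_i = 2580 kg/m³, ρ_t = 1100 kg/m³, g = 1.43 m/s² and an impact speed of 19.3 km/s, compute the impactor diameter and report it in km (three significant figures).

d ≈ 35.7 km

Rearranging for d: d = [D / (1.14 · (2580/1100)^0.35 · 19300^0.42 · 1.43^-0.21)]^(1/0.79).
D = 355000 m.
(2580/1100)^0.35 = 1.348
19300^0.42 = 63.09
1.43^-0.21 = 0.9276
Denominator = 1.14 × 1.348 × 63.09 × 0.9276 = 89.93
D / 89.93 = 355000 / 89.93 = 3948
d = 3948^(1/0.79) = 3948^1.2658 = 35669 m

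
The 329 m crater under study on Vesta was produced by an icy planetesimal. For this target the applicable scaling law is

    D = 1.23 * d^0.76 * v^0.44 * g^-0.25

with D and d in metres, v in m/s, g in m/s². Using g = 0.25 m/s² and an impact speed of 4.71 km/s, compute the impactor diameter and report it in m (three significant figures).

d ≈ 7.40 m

Rearranging for d: d = [D / (1.23 · 4710^0.44 · 0.25^-0.25)]^(1/0.76).
4710^0.44 = 41.32
0.25^-0.25 = 1.414
Denominator = 1.23 × 41.32 × 1.414 = 71.86
D / 71.86 = 329 / 71.86 = 4.578
d = 4.578^(1/0.76) = 4.578^1.3158 = 7.401 m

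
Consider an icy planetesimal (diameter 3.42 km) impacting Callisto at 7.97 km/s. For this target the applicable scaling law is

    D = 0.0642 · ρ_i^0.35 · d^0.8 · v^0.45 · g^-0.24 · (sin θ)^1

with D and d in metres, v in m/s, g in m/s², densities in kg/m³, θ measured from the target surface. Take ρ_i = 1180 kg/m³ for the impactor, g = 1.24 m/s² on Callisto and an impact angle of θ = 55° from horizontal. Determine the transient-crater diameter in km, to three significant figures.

D ≈ 22.7 km

In SI units: d = 3420 m, v = 7970 m/s.
ρ_i^0.35 = 1180^0.35 = 11.89
d^0.8 = 3420^0.8 = 671.8
v^0.45 = 7970^0.45 = 56.97
g^-0.24 = 1.24^-0.24 = 0.9497
(sin 55°)^1 = 0.8192^1 = 0.8192
D = 0.0642 × 11.89 × 671.8 × 56.97 × 0.9497 × 0.8192 = 22729 m
   = 22.73 km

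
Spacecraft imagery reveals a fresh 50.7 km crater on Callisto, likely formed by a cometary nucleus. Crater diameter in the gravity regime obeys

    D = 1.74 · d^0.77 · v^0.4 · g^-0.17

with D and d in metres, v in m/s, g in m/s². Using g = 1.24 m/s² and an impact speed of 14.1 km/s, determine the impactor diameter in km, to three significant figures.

d ≈ 4.60 km

Rearranging for d: d = [D / (1.74 · 14100^0.4 · 1.24^-0.17)]^(1/0.77).
D = 50700 m.
14100^0.4 = 45.68
1.24^-0.17 = 0.9641
Denominator = 1.74 × 45.68 × 0.9641 = 76.63
D / 76.63 = 50700 / 76.63 = 661.6
d = 661.6^(1/0.77) = 661.6^1.2987 = 4604 m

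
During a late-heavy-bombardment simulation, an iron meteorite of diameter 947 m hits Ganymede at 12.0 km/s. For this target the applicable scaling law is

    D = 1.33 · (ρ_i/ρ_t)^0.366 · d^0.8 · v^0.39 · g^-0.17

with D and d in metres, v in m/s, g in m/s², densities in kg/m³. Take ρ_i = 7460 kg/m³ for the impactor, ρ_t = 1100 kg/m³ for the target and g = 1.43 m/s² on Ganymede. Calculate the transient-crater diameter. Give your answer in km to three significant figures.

D ≈ 23.6 km

In SI units: v = 12000 m/s.
(ρ_i/ρ_t)^0.366 = (7460/1100)^0.366 = 2.015
d^0.8 = 947^0.8 = 240.5
v^0.39 = 12000^0.39 = 38.98
g^-0.17 = 1.43^-0.17 = 0.9410
D = 1.33 × 2.015 × 240.5 × 38.98 × 0.9410 = 23641 m
   = 23.64 km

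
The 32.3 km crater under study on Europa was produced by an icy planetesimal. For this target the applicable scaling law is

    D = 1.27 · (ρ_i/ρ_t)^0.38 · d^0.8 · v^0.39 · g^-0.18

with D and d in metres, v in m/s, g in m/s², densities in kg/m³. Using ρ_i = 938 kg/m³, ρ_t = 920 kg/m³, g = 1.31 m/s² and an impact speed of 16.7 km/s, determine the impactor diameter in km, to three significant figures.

Rearranging for d: d = [D / (1.27 · (938/920)^0.38 · 16700^0.39 · 1.31^-0.18)]^(1/0.8).
D = 32300 m.
(938/920)^0.38 = 1.007
16700^0.39 = 44.35
1.31^-0.18 = 0.9526
Denominator = 1.27 × 1.007 × 44.35 × 0.9526 = 54.03
D / 54.03 = 32300 / 54.03 = 597.8
d = 597.8^(1/0.8) = 597.8^1.25 = 2956 m

d ≈ 2.96 km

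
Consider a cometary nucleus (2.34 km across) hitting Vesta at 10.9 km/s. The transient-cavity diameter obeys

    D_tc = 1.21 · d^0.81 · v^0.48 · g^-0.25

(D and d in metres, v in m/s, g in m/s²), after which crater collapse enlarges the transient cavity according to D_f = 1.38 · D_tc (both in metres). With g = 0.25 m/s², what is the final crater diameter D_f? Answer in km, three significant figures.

D_f ≈ 110 km

In SI: d = 2340 m, v = 10900 m/s.
d^0.81 = 2340^0.81 = 535.9
v^0.48 = 10900^0.48 = 86.69
g^-0.25 = 0.25^-0.25 = 1.414
D_tc = 1.21 × 535.9 × 86.69 × 1.414 = 79490 m
D_f = 1.38 × 79490 = 1.097 × 10^5 m
     = 109.7 km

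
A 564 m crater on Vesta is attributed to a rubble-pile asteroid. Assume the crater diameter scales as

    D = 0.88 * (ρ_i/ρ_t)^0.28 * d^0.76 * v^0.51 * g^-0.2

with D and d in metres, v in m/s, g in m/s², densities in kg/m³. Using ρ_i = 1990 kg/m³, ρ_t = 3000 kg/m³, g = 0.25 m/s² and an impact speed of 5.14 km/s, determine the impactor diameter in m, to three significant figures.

Rearranging for d: d = [D / (0.88 · (1990/3000)^0.28 · 5140^0.51 · 0.25^-0.2)]^(1/0.76).
(1990/3000)^0.28 = 0.8914
5140^0.51 = 78.09
0.25^-0.2 = 1.320
Denominator = 0.88 × 0.8914 × 78.09 × 1.320 = 80.86
D / 80.86 = 564 / 80.86 = 6.975
d = 6.975^(1/0.76) = 6.975^1.3158 = 12.88 m

d ≈ 12.9 m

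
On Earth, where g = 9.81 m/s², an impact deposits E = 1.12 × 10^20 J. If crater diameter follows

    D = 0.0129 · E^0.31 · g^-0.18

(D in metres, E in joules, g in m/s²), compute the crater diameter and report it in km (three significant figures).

E^0.31 = (1.12 × 10^20)^0.31 = 1.642 × 10^6
g^-0.18 = 9.81^-0.18 = 0.6630
D = 0.0129 × 1.642 × 10^6 × 0.6630 = 14044 m
   = 14.04 km

D ≈ 14.0 km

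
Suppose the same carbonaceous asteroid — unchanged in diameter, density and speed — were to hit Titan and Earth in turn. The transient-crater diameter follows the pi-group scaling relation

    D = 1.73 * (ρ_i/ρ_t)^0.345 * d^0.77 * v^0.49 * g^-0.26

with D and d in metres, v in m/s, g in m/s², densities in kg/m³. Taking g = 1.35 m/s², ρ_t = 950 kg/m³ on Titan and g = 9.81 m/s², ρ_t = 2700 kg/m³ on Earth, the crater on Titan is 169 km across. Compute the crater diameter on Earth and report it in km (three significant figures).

D ≈ 70.4 km

The impactor-only factors (d, v, ρ_i) cancel in the ratio, leaving D_Earth/D_Titan = (g_Earth/g_Titan)^-0.26 · (ρ_t,Titan/ρ_t,Earth)^0.345.
(9.81/1.35)^-0.26 = 7.267^-0.26 = 0.5971
(950/2700)^0.345 = 0.3519^0.345 = 0.6975
Ratio = 0.5971 × 0.6975 = 0.4165
D_Earth = 0.4165 × 169 km = 70.4 km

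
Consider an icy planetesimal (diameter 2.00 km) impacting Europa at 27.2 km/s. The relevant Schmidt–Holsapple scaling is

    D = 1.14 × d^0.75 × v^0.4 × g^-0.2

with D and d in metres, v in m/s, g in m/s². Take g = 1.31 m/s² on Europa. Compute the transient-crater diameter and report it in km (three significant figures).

In SI units: d = 2000 m, v = 27200 m/s.
d^0.75 = 2000^0.75 = 299.1
v^0.4 = 27200^0.4 = 59.41
g^-0.2 = 1.31^-0.2 = 0.9474
D = 1.14 × 299.1 × 59.41 × 0.9474 = 19192 m
   = 19.19 km

D ≈ 19.2 km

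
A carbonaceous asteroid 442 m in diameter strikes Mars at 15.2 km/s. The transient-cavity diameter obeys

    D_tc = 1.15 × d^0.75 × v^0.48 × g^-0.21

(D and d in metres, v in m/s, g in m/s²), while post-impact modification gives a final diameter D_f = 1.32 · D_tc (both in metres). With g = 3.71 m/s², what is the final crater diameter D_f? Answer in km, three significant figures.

D_f ≈ 11.3 km

v = 15200 m/s.
d^0.75 = 442^0.75 = 96.40
v^0.48 = 15200^0.48 = 101.7
g^-0.21 = 3.71^-0.21 = 0.7593
D_tc = 1.15 × 96.40 × 101.7 × 0.7593 = 8561 m
D_f = 1.32 × 8561 = 11301 m
     = 11.30 km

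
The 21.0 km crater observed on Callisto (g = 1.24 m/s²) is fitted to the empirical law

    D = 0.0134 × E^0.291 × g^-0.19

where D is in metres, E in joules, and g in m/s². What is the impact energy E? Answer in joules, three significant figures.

Rearranging: E = [D / (0.0134 · g^-0.19)]^(1/0.291).
D = 21000 m.
g^-0.19 = 1.24^-0.19 = 0.9600
D / (0.0134 × 0.9600) = 21000 / (0.01286) = 1.633 × 10^6
E = (1.633 × 10^6)^3.4364 = 2.240 × 10^21 J

E ≈ 2.24 × 10^21 J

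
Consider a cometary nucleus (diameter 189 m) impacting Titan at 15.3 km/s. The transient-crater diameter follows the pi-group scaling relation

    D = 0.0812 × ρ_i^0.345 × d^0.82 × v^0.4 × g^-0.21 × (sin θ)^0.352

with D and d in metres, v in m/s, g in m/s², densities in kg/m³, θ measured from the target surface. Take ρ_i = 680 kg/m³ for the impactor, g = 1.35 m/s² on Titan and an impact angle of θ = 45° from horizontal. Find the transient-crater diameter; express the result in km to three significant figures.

In SI units: v = 15300 m/s.
ρ_i^0.345 = 680^0.345 = 9.489
d^0.82 = 189^0.82 = 73.57
v^0.4 = 15300^0.4 = 47.19
g^-0.21 = 1.35^-0.21 = 0.9389
(sin 45°)^0.352 = 0.7071^0.352 = 0.8852
D = 0.0812 × 9.489 × 73.57 × 47.19 × 0.9389 × 0.8852 = 2223 m
   = 2.223 km

D ≈ 2.22 km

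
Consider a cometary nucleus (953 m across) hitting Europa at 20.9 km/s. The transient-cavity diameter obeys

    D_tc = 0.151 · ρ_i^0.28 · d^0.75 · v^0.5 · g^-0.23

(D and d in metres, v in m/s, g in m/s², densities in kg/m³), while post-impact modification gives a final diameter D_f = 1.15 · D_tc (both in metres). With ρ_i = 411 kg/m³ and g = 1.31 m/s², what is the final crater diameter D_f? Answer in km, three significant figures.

D_f ≈ 21.8 km

v = 20900 m/s.
ρ_i^0.28 = 411^0.28 = 5.394
d^0.75 = 953^0.75 = 171.5
v^0.5 = 20900^0.5 = 144.6
g^-0.23 = 1.31^-0.23 = 0.9398
D_tc = 0.151 × 5.394 × 171.5 × 144.6 × 0.9398 = 18980 m
D_f = 1.15 × 18980 = 21827 m
     = 21.83 km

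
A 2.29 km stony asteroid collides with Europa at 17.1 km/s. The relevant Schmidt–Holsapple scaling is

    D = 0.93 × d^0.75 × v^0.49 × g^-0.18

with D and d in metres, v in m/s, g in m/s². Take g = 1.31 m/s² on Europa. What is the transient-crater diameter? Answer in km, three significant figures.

D ≈ 34.8 km

In SI units: d = 2290 m, v = 17100 m/s.
d^0.75 = 2290^0.75 = 331.0
v^0.49 = 17100^0.49 = 118.6
g^-0.18 = 1.31^-0.18 = 0.9526
D = 0.93 × 331.0 × 118.6 × 0.9526 = 34778 m
   = 34.78 km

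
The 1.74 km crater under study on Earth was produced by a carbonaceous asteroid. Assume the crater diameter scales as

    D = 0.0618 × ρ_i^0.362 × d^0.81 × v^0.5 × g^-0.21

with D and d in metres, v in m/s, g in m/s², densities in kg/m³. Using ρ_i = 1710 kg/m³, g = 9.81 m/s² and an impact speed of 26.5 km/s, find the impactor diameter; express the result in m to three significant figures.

Rearranging for d: d = [D / (0.0618 · 1710^0.362 · 26500^0.5 · 9.81^-0.21)]^(1/0.81).
D = 1740 m.
1710^0.362 = 14.80
26500^0.5 = 162.8
9.81^-0.21 = 0.6191
Denominator = 0.0618 × 14.80 × 162.8 × 0.6191 = 92.19
D / 92.19 = 1740 / 92.19 = 18.87
d = 18.87^(1/0.81) = 18.87^1.2346 = 37.59 m

d ≈ 37.6 m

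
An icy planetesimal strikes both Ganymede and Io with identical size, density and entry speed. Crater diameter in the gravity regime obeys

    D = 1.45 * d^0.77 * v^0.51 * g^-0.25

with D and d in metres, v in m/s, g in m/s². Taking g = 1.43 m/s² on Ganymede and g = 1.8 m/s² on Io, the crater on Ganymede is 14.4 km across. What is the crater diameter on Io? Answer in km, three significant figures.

All impactor-dependent factors cancel in the ratio, leaving D_Io/D_Ganymede = (g_Io/g_Ganymede)^-0.25.
(1.8/1.43)^-0.25 = 1.259^-0.25 = 0.9440
D_Io = 0.9440 × 14.4 km = 13.6 km

D ≈ 13.6 km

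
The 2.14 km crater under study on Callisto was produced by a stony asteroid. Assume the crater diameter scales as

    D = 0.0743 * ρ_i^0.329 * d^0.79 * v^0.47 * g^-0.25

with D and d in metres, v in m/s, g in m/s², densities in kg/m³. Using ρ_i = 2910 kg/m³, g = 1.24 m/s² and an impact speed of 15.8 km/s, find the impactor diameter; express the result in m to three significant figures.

d ≈ 54.2 m

Rearranging for d: d = [D / (0.0743 · 2910^0.329 · 15800^0.47 · 1.24^-0.25)]^(1/0.79).
D = 2140 m.
2910^0.329 = 13.79
15800^0.47 = 94.05
1.24^-0.25 = 0.9476
Denominator = 0.0743 × 13.79 × 94.05 × 0.9476 = 91.31
D / 91.31 = 2140 / 91.31 = 23.44
d = 23.44^(1/0.79) = 23.44^1.2658 = 54.21 m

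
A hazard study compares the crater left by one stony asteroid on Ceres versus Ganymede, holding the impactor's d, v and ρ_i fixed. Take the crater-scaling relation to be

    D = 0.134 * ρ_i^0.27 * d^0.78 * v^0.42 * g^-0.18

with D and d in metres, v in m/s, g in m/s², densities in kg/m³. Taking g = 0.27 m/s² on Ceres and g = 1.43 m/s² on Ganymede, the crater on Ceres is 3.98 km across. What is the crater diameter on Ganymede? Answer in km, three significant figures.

D ≈ 2.95 km

All impactor-dependent factors cancel in the ratio, leaving D_Ganymede/D_Ceres = (g_Ganymede/g_Ceres)^-0.18.
(1.43/0.27)^-0.18 = 5.296^-0.18 = 0.7408
D_Ganymede = 0.7408 × 3.98 km = 2.95 km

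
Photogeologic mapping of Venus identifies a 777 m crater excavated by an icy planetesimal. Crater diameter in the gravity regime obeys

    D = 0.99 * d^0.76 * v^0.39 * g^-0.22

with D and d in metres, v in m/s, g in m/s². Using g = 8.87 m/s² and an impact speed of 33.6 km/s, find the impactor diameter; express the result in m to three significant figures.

Rearranging for d: d = [D / (0.99 · 33600^0.39 · 8.87^-0.22)]^(1/0.76).
33600^0.39 = 58.25
8.87^-0.22 = 0.6187
Denominator = 0.99 × 58.25 × 0.6187 = 35.68
D / 35.68 = 777 / 35.68 = 21.78
d = 21.78^(1/0.76) = 21.78^1.3158 = 57.63 m

d ≈ 57.6 m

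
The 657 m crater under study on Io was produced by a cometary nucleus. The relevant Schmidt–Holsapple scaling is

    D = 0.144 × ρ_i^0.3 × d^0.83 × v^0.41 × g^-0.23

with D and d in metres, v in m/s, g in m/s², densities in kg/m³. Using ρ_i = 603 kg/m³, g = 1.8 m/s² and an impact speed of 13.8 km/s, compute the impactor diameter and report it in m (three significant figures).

d ≈ 26.9 m

Rearranging for d: d = [D / (0.144 · 603^0.3 · 13800^0.41 · 1.8^-0.23)]^(1/0.83).
603^0.3 = 6.825
13800^0.41 = 49.81
1.8^-0.23 = 0.8735
Denominator = 0.144 × 6.825 × 49.81 × 0.8735 = 42.76
D / 42.76 = 657 / 42.76 = 15.36
d = 15.36^(1/0.83) = 15.36^1.2048 = 26.88 m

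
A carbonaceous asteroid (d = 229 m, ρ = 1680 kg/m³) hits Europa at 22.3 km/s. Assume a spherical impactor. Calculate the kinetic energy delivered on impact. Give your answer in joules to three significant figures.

v = 22300 m/s.
Mass m = (π/6) ρ d³ = (π/6) × 1680 × (229)³ = 1.056 × 10^10 kg
E = ½ m v² = 0.5 × 1.056 × 10^10 × (22300)² = 2.626 × 10^18 J

E ≈ 2.63 × 10^18 J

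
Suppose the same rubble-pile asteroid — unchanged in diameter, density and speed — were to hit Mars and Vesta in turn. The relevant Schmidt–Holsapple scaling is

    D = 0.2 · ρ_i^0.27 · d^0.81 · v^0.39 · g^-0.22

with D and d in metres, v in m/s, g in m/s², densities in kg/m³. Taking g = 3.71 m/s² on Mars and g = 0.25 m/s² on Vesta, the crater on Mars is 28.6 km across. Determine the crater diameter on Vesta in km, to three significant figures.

D ≈ 51.8 km

All impactor-dependent factors cancel in the ratio, leaving D_Vesta/D_Mars = (g_Vesta/g_Mars)^-0.22.
(0.25/3.71)^-0.22 = 0.06739^-0.22 = 1.810
D_Vesta = 1.810 × 28.6 km = 51.8 km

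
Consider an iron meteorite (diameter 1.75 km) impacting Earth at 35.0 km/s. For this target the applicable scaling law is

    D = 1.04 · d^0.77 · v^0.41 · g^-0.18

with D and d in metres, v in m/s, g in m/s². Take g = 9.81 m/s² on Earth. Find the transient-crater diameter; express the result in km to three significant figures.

D ≈ 15.8 km

In SI units: d = 1750 m, v = 35000 m/s.
d^0.77 = 1750^0.77 = 314.2
v^0.41 = 35000^0.41 = 72.96
g^-0.18 = 9.81^-0.18 = 0.6630
D = 1.04 × 314.2 × 72.96 × 0.6630 = 15807 m
   = 15.81 km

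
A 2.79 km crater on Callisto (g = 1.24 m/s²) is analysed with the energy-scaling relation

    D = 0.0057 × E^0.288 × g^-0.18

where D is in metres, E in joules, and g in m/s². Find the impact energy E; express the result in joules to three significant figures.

Rearranging: E = [D / (0.0057 · g^-0.18)]^(1/0.288).
D = 2790 m.
g^-0.18 = 1.24^-0.18 = 0.9620
D / (0.0057 × 0.9620) = 2790 / (5.483 × 10^-3) = 5.088 × 10^5
E = (5.088 × 10^5)^3.4722 = 6.520 × 10^19 J

E ≈ 6.52 × 10^19 J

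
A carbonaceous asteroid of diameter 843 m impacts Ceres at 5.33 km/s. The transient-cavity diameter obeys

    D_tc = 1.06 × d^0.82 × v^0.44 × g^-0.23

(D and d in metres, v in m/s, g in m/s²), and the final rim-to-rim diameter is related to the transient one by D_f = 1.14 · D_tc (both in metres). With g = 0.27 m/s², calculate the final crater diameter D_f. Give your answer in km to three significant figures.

D_f ≈ 17.9 km

v = 5330 m/s.
d^0.82 = 843^0.82 = 250.7
v^0.44 = 5330^0.44 = 43.63
g^-0.23 = 0.27^-0.23 = 1.351
D_tc = 1.06 × 250.7 × 43.63 × 1.351 = 15660 m
D_f = 1.14 × 15660 = 17852 m
     = 17.85 km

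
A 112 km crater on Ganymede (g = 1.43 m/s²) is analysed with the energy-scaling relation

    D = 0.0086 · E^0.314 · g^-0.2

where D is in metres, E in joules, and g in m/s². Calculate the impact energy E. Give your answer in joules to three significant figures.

Rearranging: E = [D / (0.0086 · g^-0.2)]^(1/0.314).
D = 112000 m.
g^-0.2 = 1.43^-0.2 = 0.9310
D / (0.0086 × 0.9310) = 112000 / (8.007 × 10^-3) = 1.399 × 10^7
E = (1.399 × 10^7)^3.1847 = 5.719 × 10^22 J

E ≈ 5.72 × 10^22 J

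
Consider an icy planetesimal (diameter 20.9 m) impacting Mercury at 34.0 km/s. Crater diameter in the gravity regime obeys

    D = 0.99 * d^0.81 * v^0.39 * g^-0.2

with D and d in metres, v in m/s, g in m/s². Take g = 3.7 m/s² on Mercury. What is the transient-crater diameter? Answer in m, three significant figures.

D ≈ 523 m

In SI units: v = 34000 m/s.
d^0.81 = 20.9^0.81 = 11.73
v^0.39 = 34000^0.39 = 58.52
g^-0.2 = 3.7^-0.2 = 0.7698
D = 0.99 × 11.73 × 58.52 × 0.7698 = 523.1 m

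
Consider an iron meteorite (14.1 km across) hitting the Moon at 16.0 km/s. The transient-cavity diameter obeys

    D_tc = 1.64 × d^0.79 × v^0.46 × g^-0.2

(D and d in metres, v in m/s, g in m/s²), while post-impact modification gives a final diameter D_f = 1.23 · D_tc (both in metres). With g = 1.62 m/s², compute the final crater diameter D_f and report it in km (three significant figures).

In SI: d = 14100 m, v = 16000 m/s.
d^0.79 = 14100^0.79 = 1896
v^0.46 = 16000^0.46 = 85.88
g^-0.2 = 1.62^-0.2 = 0.9080
D_tc = 1.64 × 1896 × 85.88 × 0.9080 = 2.425 × 10^5 m
D_f = 1.23 × 2.425 × 10^5 = 2.983 × 10^5 m
     = 298.3 km

D_f ≈ 298 km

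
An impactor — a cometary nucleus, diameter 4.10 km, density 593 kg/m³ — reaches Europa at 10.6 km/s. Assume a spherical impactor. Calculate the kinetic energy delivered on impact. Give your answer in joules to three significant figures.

E ≈ 1.20 × 10^21 J

d = 4100 m; v = 10600 m/s.
Mass m = (π/6) ρ d³ = (π/6) × 593 × (4100)³ = 2.140 × 10^13 kg
E = ½ m v² = 0.5 × 2.140 × 10^13 × (10600)² = 1.202 × 10^21 J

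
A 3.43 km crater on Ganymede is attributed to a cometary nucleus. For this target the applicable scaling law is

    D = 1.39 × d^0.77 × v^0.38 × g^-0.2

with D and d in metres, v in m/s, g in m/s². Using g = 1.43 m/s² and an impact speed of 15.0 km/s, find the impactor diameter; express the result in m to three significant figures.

d ≈ 243 m

Rearranging for d: d = [D / (1.39 · 15000^0.38 · 1.43^-0.2)]^(1/0.77).
D = 3430 m.
15000^0.38 = 38.63
1.43^-0.2 = 0.9310
Denominator = 1.39 × 38.63 × 0.9310 = 49.99
D / 49.99 = 3430 / 49.99 = 68.61
d = 68.61^(1/0.77) = 68.61^1.2987 = 242.6 m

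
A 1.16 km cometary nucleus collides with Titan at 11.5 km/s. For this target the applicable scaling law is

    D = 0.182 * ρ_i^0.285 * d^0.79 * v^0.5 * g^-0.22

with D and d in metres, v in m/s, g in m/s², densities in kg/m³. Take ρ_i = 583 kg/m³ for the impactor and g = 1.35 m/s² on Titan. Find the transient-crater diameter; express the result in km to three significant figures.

D ≈ 29.6 km

In SI units: d = 1160 m, v = 11500 m/s.
ρ_i^0.285 = 583^0.285 = 6.141
d^0.79 = 1160^0.79 = 263.6
v^0.5 = 11500^0.5 = 107.2
g^-0.22 = 1.35^-0.22 = 0.9361
D = 0.182 × 6.141 × 263.6 × 107.2 × 0.9361 = 29565 m
   = 29.56 km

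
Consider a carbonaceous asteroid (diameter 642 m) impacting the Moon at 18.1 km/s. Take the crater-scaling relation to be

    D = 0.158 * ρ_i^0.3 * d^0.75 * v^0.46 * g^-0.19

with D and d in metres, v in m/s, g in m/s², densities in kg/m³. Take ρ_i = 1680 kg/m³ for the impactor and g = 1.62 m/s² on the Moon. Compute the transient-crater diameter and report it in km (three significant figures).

In SI units: v = 18100 m/s.
ρ_i^0.3 = 1680^0.3 = 9.281
d^0.75 = 642^0.75 = 127.5
v^0.46 = 18100^0.46 = 90.89
g^-0.19 = 1.62^-0.19 = 0.9124
D = 0.158 × 9.281 × 127.5 × 90.89 × 0.9124 = 15505 m
   = 15.50 km

D ≈ 15.5 km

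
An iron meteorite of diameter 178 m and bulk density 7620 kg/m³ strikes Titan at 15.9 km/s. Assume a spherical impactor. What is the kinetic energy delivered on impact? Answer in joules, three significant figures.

v = 15900 m/s.
Mass m = (π/6) ρ d³ = (π/6) × 7620 × (178)³ = 2.250 × 10^10 kg
E = ½ m v² = 0.5 × 2.250 × 10^10 × (15900)² = 2.844 × 10^18 J

E ≈ 2.84 × 10^18 J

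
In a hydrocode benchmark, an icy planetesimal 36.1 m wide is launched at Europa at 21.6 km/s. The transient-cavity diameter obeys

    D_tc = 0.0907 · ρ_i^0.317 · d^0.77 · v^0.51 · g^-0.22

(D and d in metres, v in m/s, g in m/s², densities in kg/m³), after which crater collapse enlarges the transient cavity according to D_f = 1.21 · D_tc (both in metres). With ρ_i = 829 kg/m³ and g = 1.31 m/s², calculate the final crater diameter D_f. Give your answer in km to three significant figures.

D_f ≈ 2.24 km

v = 21600 m/s.
ρ_i^0.317 = 829^0.317 = 8.417
d^0.77 = 36.1^0.77 = 15.82
v^0.51 = 21600^0.51 = 162.4
g^-0.22 = 1.31^-0.22 = 0.9423
D_tc = 0.0907 × 8.417 × 15.82 × 162.4 × 0.9423 = 1848 m
D_f = 1.21 × 1848 = 2236 m
     = 2.236 km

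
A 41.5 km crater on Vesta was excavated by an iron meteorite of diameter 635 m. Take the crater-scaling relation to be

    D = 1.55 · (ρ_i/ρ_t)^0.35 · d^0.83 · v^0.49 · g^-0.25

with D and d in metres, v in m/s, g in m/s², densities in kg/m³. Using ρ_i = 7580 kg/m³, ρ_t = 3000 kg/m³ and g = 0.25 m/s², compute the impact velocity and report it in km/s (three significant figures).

v ≈ 4.94 km/s

Rearranging for v: v = [D / (1.55 · (7580/3000)^0.35 · 635^0.83 · 0.25^-0.25)]^(1/0.49).
D = 41500 m.
(7580/3000)^0.35 = 1.383
635^0.83 = 212.0
0.25^-0.25 = 1.414
Denominator = 1.55 × 1.383 × 212.0 × 1.414 = 642.6
D / 642.6 = 41500 / 642.6 = 64.58
v = 64.58^(1/0.49) = 64.58^2.0408 = 4944 m/s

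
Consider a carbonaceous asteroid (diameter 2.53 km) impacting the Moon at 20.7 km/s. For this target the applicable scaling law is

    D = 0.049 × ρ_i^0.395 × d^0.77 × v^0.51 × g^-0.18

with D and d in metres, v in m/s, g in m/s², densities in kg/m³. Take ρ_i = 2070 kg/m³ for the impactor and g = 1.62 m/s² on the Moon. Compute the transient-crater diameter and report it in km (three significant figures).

In SI units: d = 2530 m, v = 20700 m/s.
ρ_i^0.395 = 2070^0.395 = 20.41
d^0.77 = 2530^0.77 = 417.3
v^0.51 = 20700^0.51 = 158.9
g^-0.18 = 1.62^-0.18 = 0.9168
D = 0.049 × 20.41 × 417.3 × 158.9 × 0.9168 = 60798 m
   = 60.80 km

D ≈ 60.8 km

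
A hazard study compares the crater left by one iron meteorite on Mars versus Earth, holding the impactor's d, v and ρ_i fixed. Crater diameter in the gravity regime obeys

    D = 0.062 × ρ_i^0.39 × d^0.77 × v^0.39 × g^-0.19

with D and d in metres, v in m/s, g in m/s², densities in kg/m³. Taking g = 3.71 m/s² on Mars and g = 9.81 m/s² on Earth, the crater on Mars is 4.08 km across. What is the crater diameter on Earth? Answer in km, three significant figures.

D ≈ 3.39 km

All impactor-dependent factors cancel in the ratio, leaving D_Earth/D_Mars = (g_Earth/g_Mars)^-0.19.
(9.81/3.71)^-0.19 = 2.644^-0.19 = 0.8313
D_Earth = 0.8313 × 4.08 km = 3.39 km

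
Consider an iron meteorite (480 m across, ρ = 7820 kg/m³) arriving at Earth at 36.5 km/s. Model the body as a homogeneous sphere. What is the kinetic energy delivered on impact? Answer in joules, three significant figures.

E ≈ 3.02 × 10^20 J

v = 36500 m/s.
Mass m = (π/6) ρ d³ = (π/6) × 7820 × (480)³ = 4.528 × 10^11 kg
E = ½ m v² = 0.5 × 4.528 × 10^11 × (36500)² = 3.016 × 10^20 J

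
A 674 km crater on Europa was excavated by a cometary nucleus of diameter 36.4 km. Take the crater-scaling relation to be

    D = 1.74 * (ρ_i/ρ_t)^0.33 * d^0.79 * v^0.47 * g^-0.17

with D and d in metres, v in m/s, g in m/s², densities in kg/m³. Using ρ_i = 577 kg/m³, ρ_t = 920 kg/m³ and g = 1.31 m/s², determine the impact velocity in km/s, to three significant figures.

v ≈ 25.6 km/s

Rearranging for v: v = [D / (1.74 · (577/920)^0.33 · 36400^0.79 · 1.31^-0.17)]^(1/0.47).
D = 674000 m.
(577/920)^0.33 = 0.8573
36400^0.79 = 4011
1.31^-0.17 = 0.9551
Denominator = 1.74 × 0.8573 × 4011 × 0.9551 = 5715
D / 5715 = 674000 / 5715 = 117.9
v = 117.9^(1/0.47) = 117.9^2.1277 = 25560 m/s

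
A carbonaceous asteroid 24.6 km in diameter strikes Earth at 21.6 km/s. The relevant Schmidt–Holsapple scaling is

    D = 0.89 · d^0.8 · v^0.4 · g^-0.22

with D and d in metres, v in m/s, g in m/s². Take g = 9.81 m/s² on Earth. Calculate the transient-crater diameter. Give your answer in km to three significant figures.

D ≈ 95.0 km

In SI units: d = 24600 m, v = 21600 m/s.
d^0.8 = 24600^0.8 = 3256
v^0.4 = 21600^0.4 = 54.17
g^-0.22 = 9.81^-0.22 = 0.6051
D = 0.89 × 3256 × 54.17 × 0.6051 = 94986 m
   = 94.99 km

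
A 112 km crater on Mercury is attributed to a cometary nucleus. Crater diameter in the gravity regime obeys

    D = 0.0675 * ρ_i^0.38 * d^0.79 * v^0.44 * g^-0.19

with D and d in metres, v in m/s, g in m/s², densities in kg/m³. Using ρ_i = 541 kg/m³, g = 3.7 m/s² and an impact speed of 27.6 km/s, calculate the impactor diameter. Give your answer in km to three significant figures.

d ≈ 16.7 km

Rearranging for d: d = [D / (0.0675 · 541^0.38 · 27600^0.44 · 3.7^-0.19)]^(1/0.79).
D = 112000 m.
541^0.38 = 10.93
27600^0.44 = 89.95
3.7^-0.19 = 0.7799
Denominator = 0.0675 × 10.93 × 89.95 × 0.7799 = 51.76
D / 51.76 = 112000 / 51.76 = 2164
d = 2164^(1/0.79) = 2164^1.2658 = 16664 m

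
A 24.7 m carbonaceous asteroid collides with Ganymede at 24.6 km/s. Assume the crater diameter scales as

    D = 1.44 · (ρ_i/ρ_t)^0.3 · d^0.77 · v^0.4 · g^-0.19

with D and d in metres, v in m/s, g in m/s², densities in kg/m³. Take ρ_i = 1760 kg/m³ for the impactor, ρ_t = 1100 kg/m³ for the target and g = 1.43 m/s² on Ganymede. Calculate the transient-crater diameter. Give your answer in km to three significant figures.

D ≈ 1.04 km

In SI units: v = 24600 m/s.
(ρ_i/ρ_t)^0.3 = (1760/1100)^0.3 = 1.151
d^0.77 = 24.7^0.77 = 11.81
v^0.4 = 24600^0.4 = 57.07
g^-0.19 = 1.43^-0.19 = 0.9343
D = 1.44 × 1.151 × 11.81 × 57.07 × 0.9343 = 1044 m
   = 1.044 km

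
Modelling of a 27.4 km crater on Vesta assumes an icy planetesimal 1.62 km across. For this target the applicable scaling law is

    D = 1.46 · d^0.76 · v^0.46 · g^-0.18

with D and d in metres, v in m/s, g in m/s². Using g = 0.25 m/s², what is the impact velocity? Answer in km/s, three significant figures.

Rearranging for v: v = [D / (1.46 · 1620^0.76 · 0.25^-0.18)]^(1/0.46).
D = 27400 m.
1620^0.76 = 274.9
0.25^-0.18 = 1.283
Denominator = 1.46 × 274.9 × 1.283 = 514.9
D / 514.9 = 27400 / 514.9 = 53.21
v = 53.21^(1/0.46) = 53.21^2.1739 = 5651 m/s

v ≈ 5.65 km/s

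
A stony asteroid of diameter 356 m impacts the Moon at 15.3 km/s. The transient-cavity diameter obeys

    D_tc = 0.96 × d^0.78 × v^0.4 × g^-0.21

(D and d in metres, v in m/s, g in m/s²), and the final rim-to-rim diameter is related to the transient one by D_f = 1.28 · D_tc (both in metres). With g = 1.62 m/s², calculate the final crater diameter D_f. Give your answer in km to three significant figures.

D_f ≈ 5.12 km

v = 15300 m/s.
d^0.78 = 356^0.78 = 97.75
v^0.4 = 15300^0.4 = 47.19
g^-0.21 = 1.62^-0.21 = 0.9037
D_tc = 0.96 × 97.75 × 47.19 × 0.9037 = 4002 m
D_f = 1.28 × 4002 = 5123 m
     = 5.123 km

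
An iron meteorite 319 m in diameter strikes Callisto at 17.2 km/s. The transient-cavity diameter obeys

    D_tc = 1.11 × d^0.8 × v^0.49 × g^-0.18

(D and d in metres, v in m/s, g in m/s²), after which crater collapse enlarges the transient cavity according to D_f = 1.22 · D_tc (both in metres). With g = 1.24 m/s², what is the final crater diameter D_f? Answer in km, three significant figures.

D_f ≈ 15.6 km

v = 17200 m/s.
d^0.8 = 319^0.8 = 100.7
v^0.49 = 17200^0.49 = 119.0
g^-0.18 = 1.24^-0.18 = 0.9620
D_tc = 1.11 × 100.7 × 119.0 × 0.9620 = 12800 m
D_f = 1.22 × 12800 = 15616 m
     = 15.62 km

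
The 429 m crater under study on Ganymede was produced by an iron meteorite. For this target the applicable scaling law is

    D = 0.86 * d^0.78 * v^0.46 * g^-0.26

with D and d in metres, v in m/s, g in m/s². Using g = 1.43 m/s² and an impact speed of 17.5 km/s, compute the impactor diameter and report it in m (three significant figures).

d ≈ 10.2 m

Rearranging for d: d = [D / (0.86 · 17500^0.46 · 1.43^-0.26)]^(1/0.78).
17500^0.46 = 89.49
1.43^-0.26 = 0.9112
Denominator = 0.86 × 89.49 × 0.9112 = 70.13
D / 70.13 = 429 / 70.13 = 6.117
d = 6.117^(1/0.78) = 6.117^1.2821 = 10.20 m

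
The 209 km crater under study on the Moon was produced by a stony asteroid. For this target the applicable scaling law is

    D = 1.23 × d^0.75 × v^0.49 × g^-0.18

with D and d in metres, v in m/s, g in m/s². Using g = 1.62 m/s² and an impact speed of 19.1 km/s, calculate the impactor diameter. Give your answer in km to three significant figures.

d ≈ 16.9 km

Rearranging for d: d = [D / (1.23 · 19100^0.49 · 1.62^-0.18)]^(1/0.75).
D = 209000 m.
19100^0.49 = 125.2
1.62^-0.18 = 0.9168
Denominator = 1.23 × 125.2 × 0.9168 = 141.2
D / 141.2 = 209000 / 141.2 = 1480
d = 1480^(1/0.75) = 1480^1.3333 = 16862 m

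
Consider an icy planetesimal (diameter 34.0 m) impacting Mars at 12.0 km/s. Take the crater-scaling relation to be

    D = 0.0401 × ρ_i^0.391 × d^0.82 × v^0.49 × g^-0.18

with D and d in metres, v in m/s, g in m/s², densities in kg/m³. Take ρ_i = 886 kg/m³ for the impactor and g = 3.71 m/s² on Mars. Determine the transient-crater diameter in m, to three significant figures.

In SI units: v = 12000 m/s.
ρ_i^0.391 = 886^0.391 = 14.21
d^0.82 = 34^0.82 = 18.02
v^0.49 = 12000^0.49 = 99.72
g^-0.18 = 3.71^-0.18 = 0.7898
D = 0.0401 × 14.21 × 18.02 × 99.72 × 0.7898 = 808.7 m

D ≈ 809 m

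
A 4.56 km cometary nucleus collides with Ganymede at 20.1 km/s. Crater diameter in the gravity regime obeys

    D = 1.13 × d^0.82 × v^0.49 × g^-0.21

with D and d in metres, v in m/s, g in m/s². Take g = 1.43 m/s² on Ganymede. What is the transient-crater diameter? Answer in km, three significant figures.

In SI units: d = 4560 m, v = 20100 m/s.
d^0.82 = 4560^0.82 = 1001
v^0.49 = 20100^0.49 = 128.4
g^-0.21 = 1.43^-0.21 = 0.9276
D = 1.13 × 1001 × 128.4 × 0.9276 = 1.347 × 10^5 m
   = 134.7 km

D ≈ 135 km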